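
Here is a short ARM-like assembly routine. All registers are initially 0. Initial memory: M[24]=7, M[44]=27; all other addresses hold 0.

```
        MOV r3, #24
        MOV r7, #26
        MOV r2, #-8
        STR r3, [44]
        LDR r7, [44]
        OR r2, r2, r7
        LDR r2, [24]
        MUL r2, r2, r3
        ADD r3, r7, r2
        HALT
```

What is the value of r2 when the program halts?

MOV r3, #24 → r3=24
MOV r7, #26 → r7=26
MOV r2, #-8 → r2=-8
STR r3, [44] → M[44]=24
LDR r7, [44] → r7=M[44]=24
OR r2, r2, r7 → r2=(-8)|24=-8
LDR r2, [24] → r2=M[24]=7
MUL r2, r2, r3 → r2=7*24=168
ADD r3, r7, r2 → r3=24+168=192
halt.

168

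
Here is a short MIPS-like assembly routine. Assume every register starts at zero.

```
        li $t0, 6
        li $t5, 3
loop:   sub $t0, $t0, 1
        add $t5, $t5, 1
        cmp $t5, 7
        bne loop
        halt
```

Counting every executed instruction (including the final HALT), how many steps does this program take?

19

after li $t0, 6: $t0=6
after li $t5, 3: $t5=3
after sub $t0, $t0, 1: $t0=6-1=5
after add $t5, $t5, 1: $t5=3+1=4
cmp $t5, 7  (cmp 4,7)
bne loop: taken
after sub $t0, $t0, 1: $t0=5-1=4
after add $t5, $t5, 1: $t5=4+1=5
cmp $t5, 7  (cmp 5,7)
bne loop: taken
after sub $t0, $t0, 1: $t0=4-1=3
after add $t5, $t5, 1: $t5=5+1=6
cmp $t5, 7  (cmp 6,7)
bne loop: taken
after sub $t0, $t0, 1: $t0=3-1=2
after add $t5, $t5, 1: $t5=6+1=7
cmp $t5, 7  (cmp 7,7)
bne loop: not taken
halt.
Total executed instructions: 19.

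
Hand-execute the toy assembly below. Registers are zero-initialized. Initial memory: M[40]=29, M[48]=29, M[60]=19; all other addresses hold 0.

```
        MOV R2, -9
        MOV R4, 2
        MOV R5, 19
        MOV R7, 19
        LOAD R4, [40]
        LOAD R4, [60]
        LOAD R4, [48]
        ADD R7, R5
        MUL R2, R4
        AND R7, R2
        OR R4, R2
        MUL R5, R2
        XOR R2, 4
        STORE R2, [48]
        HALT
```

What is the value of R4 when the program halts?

R2=-9
R4=2
R5=19
R7=19
R4=M[40]=29
R4=M[60]=19
R4=M[48]=29
R7=19+19=38
R2=(-9)*29=-261
R7=38&(-261)=34
R4=29|(-261)=-257
R5=19*(-261)=-4959
R2=(-261)^4=-257
STORE R2, [48] → M[48]=-257
halt.

-257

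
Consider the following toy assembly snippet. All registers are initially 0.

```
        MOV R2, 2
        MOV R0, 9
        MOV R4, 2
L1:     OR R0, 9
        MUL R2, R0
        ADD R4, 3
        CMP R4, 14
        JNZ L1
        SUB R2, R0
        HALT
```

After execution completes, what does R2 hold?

13113

MOV R2, 2 → R2=2
MOV R0, 9 → R0=9
MOV R4, 2 → R4=2
OR R0, 9 → R0=9|9=9
MUL R2, R0 → R2=2*9=18
ADD R4, 3 → R4=2+3=5
CMP R4, 14  (cmp 5,14)
JNZ L1: taken
OR R0, 9 → R0=9|9=9
MUL R2, R0 → R2=18*9=162
ADD R4, 3 → R4=5+3=8
CMP R4, 14  (cmp 8,14)
JNZ L1: taken
OR R0, 9 → R0=9|9=9
MUL R2, R0 → R2=162*9=1458
ADD R4, 3 → R4=8+3=11
CMP R4, 14  (cmp 11,14)
JNZ L1: taken
OR R0, 9 → R0=9|9=9
MUL R2, R0 → R2=1458*9=13122
ADD R4, 3 → R4=11+3=14
CMP R4, 14  (cmp 14,14)
JNZ L1: not taken
SUB R2, R0 → R2=13122-9=13113
halt.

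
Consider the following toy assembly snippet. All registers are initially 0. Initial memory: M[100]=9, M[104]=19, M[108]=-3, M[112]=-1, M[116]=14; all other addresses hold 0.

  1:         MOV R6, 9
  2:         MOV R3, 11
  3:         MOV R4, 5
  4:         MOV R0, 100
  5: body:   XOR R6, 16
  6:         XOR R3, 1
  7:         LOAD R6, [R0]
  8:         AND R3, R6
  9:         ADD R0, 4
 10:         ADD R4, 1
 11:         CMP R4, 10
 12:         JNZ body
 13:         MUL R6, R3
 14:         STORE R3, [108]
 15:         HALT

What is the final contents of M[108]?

R6=9
R3=11
R4=5
R0=100
R6=9^16=25
R3=11^1=10
R6=M[100]=9
R3=10&9=8
R0=100+4=104
R4=5+1=6
CMP R4, 10  (cmp 6,10)
JNZ body: taken
R6=9^16=25
R3=8^1=9
R6=M[104]=19
R3=9&19=1
R0=104+4=108
R4=6+1=7
CMP R4, 10  (cmp 7,10)
JNZ body: taken
R6=19^16=3
R3=1^1=0
R6=M[108]=-3
R3=0&(-3)=0
R0=108+4=112
R4=7+1=8
CMP R4, 10  (cmp 8,10)
JNZ body: taken
R6=(-3)^16=-19
R3=0^1=1
R6=M[112]=-1
R3=1&(-1)=1
R0=112+4=116
R4=8+1=9
CMP R4, 10  (cmp 9,10)
JNZ body: taken
R6=(-1)^16=-17
R3=1^1=0
R6=M[116]=14
R3=0&14=0
R0=116+4=120
R4=9+1=10
CMP R4, 10  (cmp 10,10)
JNZ body: not taken
R6=14*0=0
STORE R3, [108] → M[108]=0
halt.

0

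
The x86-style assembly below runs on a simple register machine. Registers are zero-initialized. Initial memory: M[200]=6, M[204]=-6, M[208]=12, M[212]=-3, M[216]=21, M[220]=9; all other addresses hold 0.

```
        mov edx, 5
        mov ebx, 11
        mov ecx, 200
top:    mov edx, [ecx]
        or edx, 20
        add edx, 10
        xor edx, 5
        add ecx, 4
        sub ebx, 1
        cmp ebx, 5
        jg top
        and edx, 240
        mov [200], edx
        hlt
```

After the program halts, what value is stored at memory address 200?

32

edx=5
ebx=11
ecx=200
edx=M[200]=6
edx=6|20=22
edx=22+10=32
edx=32^5=37
ecx=200+4=204
ebx=11-1=10
cmp ebx, 5  (cmp 10,5)
jg top: taken
edx=M[204]=-6
edx=(-6)|20=-2
edx=(-2)+10=8
edx=8^5=13
ecx=204+4=208
ebx=10-1=9
cmp ebx, 5  (cmp 9,5)
jg top: taken
edx=M[208]=12
edx=12|20=28
edx=28+10=38
edx=38^5=35
ecx=208+4=212
ebx=9-1=8
cmp ebx, 5  (cmp 8,5)
jg top: taken
edx=M[212]=-3
edx=(-3)|20=-3
edx=(-3)+10=7
edx=7^5=2
ecx=212+4=216
ebx=8-1=7
cmp ebx, 5  (cmp 7,5)
jg top: taken
edx=M[216]=21
edx=21|20=21
edx=21+10=31
edx=31^5=26
ecx=216+4=220
ebx=7-1=6
cmp ebx, 5  (cmp 6,5)
jg top: taken
edx=M[220]=9
edx=9|20=29
edx=29+10=39
edx=39^5=34
ecx=220+4=224
ebx=6-1=5
cmp ebx, 5  (cmp 5,5)
jg top: not taken
edx=34&240=32
mov [200], edx → M[200]=32
halt.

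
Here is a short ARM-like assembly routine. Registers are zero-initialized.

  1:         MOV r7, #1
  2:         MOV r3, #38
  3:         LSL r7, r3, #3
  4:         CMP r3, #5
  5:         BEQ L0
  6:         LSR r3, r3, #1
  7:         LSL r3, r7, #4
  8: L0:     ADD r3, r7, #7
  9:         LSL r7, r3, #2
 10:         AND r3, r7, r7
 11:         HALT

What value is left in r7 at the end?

r7=1
r3=38
r7=38<<3=304
CMP r3, #5  (cmp 38,5)
BEQ L0: not taken
r3=38>>1=19
r3=304<<4=4864
r3=304+7=311
r7=311<<2=1244
r3=1244&1244=1244
halt.

1244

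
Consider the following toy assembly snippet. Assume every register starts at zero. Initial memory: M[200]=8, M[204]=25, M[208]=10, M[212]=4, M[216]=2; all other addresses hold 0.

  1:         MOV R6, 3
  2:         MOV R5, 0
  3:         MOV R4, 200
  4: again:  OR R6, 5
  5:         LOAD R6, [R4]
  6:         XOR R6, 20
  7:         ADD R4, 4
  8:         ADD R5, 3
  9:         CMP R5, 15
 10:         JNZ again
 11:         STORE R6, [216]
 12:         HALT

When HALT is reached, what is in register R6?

22

after MOV R6, 3: R6=3
after MOV R5, 0: R5=0
after MOV R4, 200: R4=200
after OR R6, 5: R6=3|5=7
after LOAD R6, [R4]: R6=M[200]=8
after XOR R6, 20: R6=8^20=28
after ADD R4, 4: R4=200+4=204
after ADD R5, 3: R5=0+3=3
CMP R5, 15  (cmp 3,15)
JNZ again: taken
after OR R6, 5: R6=28|5=29
after LOAD R6, [R4]: R6=M[204]=25
after XOR R6, 20: R6=25^20=13
after ADD R4, 4: R4=204+4=208
after ADD R5, 3: R5=3+3=6
CMP R5, 15  (cmp 6,15)
JNZ again: taken
after OR R6, 5: R6=13|5=13
after LOAD R6, [R4]: R6=M[208]=10
after XOR R6, 20: R6=10^20=30
after ADD R4, 4: R4=208+4=212
after ADD R5, 3: R5=6+3=9
CMP R5, 15  (cmp 9,15)
JNZ again: taken
after OR R6, 5: R6=30|5=31
after LOAD R6, [R4]: R6=M[212]=4
after XOR R6, 20: R6=4^20=16
after ADD R4, 4: R4=212+4=216
after ADD R5, 3: R5=9+3=12
CMP R5, 15  (cmp 12,15)
JNZ again: taken
after OR R6, 5: R6=16|5=21
after LOAD R6, [R4]: R6=M[216]=2
after XOR R6, 20: R6=2^20=22
after ADD R4, 4: R4=216+4=220
after ADD R5, 3: R5=12+3=15
CMP R5, 15  (cmp 15,15)
JNZ again: not taken
STORE R6, [216] → M[216]=22
halt.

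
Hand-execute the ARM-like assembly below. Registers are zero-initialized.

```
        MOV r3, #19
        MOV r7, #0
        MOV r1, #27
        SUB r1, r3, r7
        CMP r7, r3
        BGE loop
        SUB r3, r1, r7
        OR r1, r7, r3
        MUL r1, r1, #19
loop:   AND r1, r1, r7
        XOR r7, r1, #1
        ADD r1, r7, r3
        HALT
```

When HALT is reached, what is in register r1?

r3=19
r7=0
r1=27
r1=19-0=19
CMP r7, r3  (cmp 0,19)
BGE loop: not taken
r3=19-0=19
r1=0|19=19
r1=19*19=361
r1=361&0=0
r7=0^1=1
r1=1+19=20
halt.

20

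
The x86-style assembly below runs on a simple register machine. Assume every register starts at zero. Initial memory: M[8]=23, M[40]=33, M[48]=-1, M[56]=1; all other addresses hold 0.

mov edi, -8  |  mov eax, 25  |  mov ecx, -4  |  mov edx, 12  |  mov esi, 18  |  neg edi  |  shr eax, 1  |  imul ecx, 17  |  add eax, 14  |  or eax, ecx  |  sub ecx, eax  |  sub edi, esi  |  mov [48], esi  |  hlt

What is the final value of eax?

after mov edi, -8: edi=-8
after mov eax, 25: eax=25
after mov ecx, -4: ecx=-4
after mov edx, 12: edx=12
after mov esi, 18: esi=18
after neg edi: edi=-(-8)=8
after shr eax, 1: eax=25>>1=12
after imul ecx, 17: ecx=(-4)*17=-68
after add eax, 14: eax=12+14=26
after or eax, ecx: eax=26|(-68)=-66
after sub ecx, eax: ecx=(-68)-(-66)=-2
after sub edi, esi: edi=8-18=-10
mov [48], esi → M[48]=18
halt.

-66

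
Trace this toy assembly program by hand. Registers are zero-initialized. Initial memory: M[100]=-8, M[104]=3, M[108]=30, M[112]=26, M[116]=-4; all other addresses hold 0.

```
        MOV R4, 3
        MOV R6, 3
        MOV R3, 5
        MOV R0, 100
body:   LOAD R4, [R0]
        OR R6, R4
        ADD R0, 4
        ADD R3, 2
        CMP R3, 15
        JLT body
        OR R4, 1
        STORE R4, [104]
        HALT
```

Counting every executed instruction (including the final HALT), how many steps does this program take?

R4=3
R6=3
R3=5
R0=100
R4=M[100]=-8
R6=3|(-8)=-5
R0=100+4=104
R3=5+2=7
CMP R3, 15  (cmp 7,15)
JLT body: taken
R4=M[104]=3
R6=(-5)|3=-5
R0=104+4=108
R3=7+2=9
CMP R3, 15  (cmp 9,15)
JLT body: taken
R4=M[108]=30
R6=(-5)|30=-1
R0=108+4=112
R3=9+2=11
CMP R3, 15  (cmp 11,15)
JLT body: taken
R4=M[112]=26
R6=(-1)|26=-1
R0=112+4=116
R3=11+2=13
CMP R3, 15  (cmp 13,15)
JLT body: taken
R4=M[116]=-4
R6=(-1)|(-4)=-1
R0=116+4=120
R3=13+2=15
CMP R3, 15  (cmp 15,15)
JLT body: not taken
R4=(-4)|1=-3
STORE R4, [104] → M[104]=-3
halt.
Total executed instructions: 37.

37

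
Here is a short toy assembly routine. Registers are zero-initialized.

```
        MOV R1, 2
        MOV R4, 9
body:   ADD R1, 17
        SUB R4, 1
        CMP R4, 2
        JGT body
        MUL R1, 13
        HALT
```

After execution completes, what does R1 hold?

1573

MOV R1, 2 → R1=2
MOV R4, 9 → R4=9
ADD R1, 17 → R1=2+17=19
SUB R4, 1 → R4=9-1=8
CMP R4, 2  (cmp 8,2)
JGT body: taken
ADD R1, 17 → R1=19+17=36
SUB R4, 1 → R4=8-1=7
CMP R4, 2  (cmp 7,2)
JGT body: taken
ADD R1, 17 → R1=36+17=53
SUB R4, 1 → R4=7-1=6
CMP R4, 2  (cmp 6,2)
JGT body: taken
ADD R1, 17 → R1=53+17=70
SUB R4, 1 → R4=6-1=5
CMP R4, 2  (cmp 5,2)
JGT body: taken
ADD R1, 17 → R1=70+17=87
SUB R4, 1 → R4=5-1=4
CMP R4, 2  (cmp 4,2)
JGT body: taken
ADD R1, 17 → R1=87+17=104
SUB R4, 1 → R4=4-1=3
CMP R4, 2  (cmp 3,2)
JGT body: taken
ADD R1, 17 → R1=104+17=121
SUB R4, 1 → R4=3-1=2
CMP R4, 2  (cmp 2,2)
JGT body: not taken
MUL R1, 13 → R1=121*13=1573
halt.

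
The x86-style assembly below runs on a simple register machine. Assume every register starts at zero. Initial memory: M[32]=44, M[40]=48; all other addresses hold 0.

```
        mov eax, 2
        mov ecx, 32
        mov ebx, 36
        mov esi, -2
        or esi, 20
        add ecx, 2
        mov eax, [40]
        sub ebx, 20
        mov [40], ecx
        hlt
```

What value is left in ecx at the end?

eax=2
ecx=32
ebx=36
esi=-2
esi=(-2)|20=-2
ecx=32+2=34
eax=M[40]=48
ebx=36-20=16
mov [40], ecx → M[40]=34
halt.

34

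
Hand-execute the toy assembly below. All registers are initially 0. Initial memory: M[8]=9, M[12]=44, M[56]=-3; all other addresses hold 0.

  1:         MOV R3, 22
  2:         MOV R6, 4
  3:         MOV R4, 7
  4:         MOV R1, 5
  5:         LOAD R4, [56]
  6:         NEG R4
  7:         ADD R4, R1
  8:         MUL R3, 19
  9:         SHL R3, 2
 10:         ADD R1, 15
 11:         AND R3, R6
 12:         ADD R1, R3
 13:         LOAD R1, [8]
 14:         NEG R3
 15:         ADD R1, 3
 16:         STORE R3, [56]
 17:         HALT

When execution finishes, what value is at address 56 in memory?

0

after MOV R3, 22: R3=22
after MOV R6, 4: R6=4
after MOV R4, 7: R4=7
after MOV R1, 5: R1=5
after LOAD R4, [56]: R4=M[56]=-3
after NEG R4: R4=-(-3)=3
after ADD R4, R1: R4=3+5=8
after MUL R3, 19: R3=22*19=418
after SHL R3, 2: R3=418<<2=1672
after ADD R1, 15: R1=5+15=20
after AND R3, R6: R3=1672&4=0
after ADD R1, R3: R1=20+0=20
after LOAD R1, [8]: R1=M[8]=9
after NEG R3: R3=-(0)=0
after ADD R1, 3: R1=9+3=12
STORE R3, [56] → M[56]=0
halt.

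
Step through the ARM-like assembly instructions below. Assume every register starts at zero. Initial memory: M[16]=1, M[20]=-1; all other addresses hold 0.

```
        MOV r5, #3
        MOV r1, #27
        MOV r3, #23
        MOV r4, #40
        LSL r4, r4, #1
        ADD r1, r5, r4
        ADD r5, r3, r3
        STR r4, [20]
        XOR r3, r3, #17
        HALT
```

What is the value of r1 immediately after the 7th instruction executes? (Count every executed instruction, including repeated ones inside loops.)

after MOV r5, #3: r5=3
after MOV r1, #27: r1=27
after MOV r3, #23: r3=23
after MOV r4, #40: r4=40
after LSL r4, r4, #1: r4=40<<1=80
after ADD r1, r5, r4: r1=3+80=83
after ADD r5, r3, r3: r5=23+23=46
After step 7: r1 = 83.

83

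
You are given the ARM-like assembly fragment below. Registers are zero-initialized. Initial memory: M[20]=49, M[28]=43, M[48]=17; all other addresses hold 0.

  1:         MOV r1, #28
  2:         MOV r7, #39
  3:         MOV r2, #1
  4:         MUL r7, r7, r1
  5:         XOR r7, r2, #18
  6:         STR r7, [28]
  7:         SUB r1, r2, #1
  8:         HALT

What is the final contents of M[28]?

MOV r1, #28 → r1=28
MOV r7, #39 → r7=39
MOV r2, #1 → r2=1
MUL r7, r7, r1 → r7=39*28=1092
XOR r7, r2, #18 → r7=1^18=19
STR r7, [28] → M[28]=19
SUB r1, r2, #1 → r1=1-1=0
halt.

19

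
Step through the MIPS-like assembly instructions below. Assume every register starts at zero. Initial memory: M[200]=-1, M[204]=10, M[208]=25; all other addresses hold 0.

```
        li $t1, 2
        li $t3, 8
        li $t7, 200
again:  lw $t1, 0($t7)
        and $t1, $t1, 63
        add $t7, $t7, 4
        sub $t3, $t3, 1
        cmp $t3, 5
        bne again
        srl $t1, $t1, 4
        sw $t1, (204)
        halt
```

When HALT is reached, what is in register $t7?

212

after li $t1, 2: $t1=2
after li $t3, 8: $t3=8
after li $t7, 200: $t7=200
after lw $t1, 0($t7): $t1=M[200]=-1
after and $t1, $t1, 63: $t1=(-1)&63=63
after add $t7, $t7, 4: $t7=200+4=204
after sub $t3, $t3, 1: $t3=8-1=7
cmp $t3, 5  (cmp 7,5)
bne again: taken
after lw $t1, 0($t7): $t1=M[204]=10
after and $t1, $t1, 63: $t1=10&63=10
after add $t7, $t7, 4: $t7=204+4=208
after sub $t3, $t3, 1: $t3=7-1=6
cmp $t3, 5  (cmp 6,5)
bne again: taken
after lw $t1, 0($t7): $t1=M[208]=25
after and $t1, $t1, 63: $t1=25&63=25
after add $t7, $t7, 4: $t7=208+4=212
after sub $t3, $t3, 1: $t3=6-1=5
cmp $t3, 5  (cmp 5,5)
bne again: not taken
after srl $t1, $t1, 4: $t1=25>>4=1
sw $t1, (204) → M[204]=1
halt.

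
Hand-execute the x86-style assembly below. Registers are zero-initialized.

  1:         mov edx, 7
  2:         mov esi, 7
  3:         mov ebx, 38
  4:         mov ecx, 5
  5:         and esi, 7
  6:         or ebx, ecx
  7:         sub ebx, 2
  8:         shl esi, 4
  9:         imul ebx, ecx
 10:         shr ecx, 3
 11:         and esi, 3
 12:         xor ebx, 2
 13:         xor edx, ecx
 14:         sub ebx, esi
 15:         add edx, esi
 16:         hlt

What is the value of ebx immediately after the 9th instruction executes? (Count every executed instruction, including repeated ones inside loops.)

185

mov edx, 7 → edx=7
mov esi, 7 → esi=7
mov ebx, 38 → ebx=38
mov ecx, 5 → ecx=5
and esi, 7 → esi=7&7=7
or ebx, ecx → ebx=38|5=39
sub ebx, 2 → ebx=39-2=37
shl esi, 4 → esi=7<<4=112
imul ebx, ecx → ebx=37*5=185
After step 9: ebx = 185.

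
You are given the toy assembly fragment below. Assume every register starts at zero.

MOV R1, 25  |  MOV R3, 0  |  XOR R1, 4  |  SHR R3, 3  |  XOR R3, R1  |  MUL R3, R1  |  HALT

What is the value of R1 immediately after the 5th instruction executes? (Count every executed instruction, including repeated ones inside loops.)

R1=25
R3=0
R1=25^4=29
R3=0>>3=0
R3=0^29=29
After step 5: R1 = 29.

29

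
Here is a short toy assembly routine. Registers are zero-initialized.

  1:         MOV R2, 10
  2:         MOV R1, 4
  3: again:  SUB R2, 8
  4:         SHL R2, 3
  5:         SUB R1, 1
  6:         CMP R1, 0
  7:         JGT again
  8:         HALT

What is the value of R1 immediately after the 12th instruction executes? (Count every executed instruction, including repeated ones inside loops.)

MOV R2, 10 → R2=10
MOV R1, 4 → R1=4
SUB R2, 8 → R2=10-8=2
SHL R2, 3 → R2=2<<3=16
SUB R1, 1 → R1=4-1=3
CMP R1, 0  (cmp 3,0)
JGT again: taken
SUB R2, 8 → R2=16-8=8
SHL R2, 3 → R2=8<<3=64
SUB R1, 1 → R1=3-1=2
CMP R1, 0  (cmp 2,0)
JGT again: taken
After step 12: R1 = 2.

2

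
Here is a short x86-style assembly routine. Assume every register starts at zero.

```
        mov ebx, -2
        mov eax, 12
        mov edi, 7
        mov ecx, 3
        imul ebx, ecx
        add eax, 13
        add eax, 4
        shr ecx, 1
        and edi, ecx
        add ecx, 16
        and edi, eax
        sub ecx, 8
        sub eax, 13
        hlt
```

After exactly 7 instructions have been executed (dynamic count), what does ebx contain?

after mov ebx, -2: ebx=-2
after mov eax, 12: eax=12
after mov edi, 7: edi=7
after mov ecx, 3: ecx=3
after imul ebx, ecx: ebx=(-2)*3=-6
after add eax, 13: eax=12+13=25
after add eax, 4: eax=25+4=29
After step 7: ebx = -6.

-6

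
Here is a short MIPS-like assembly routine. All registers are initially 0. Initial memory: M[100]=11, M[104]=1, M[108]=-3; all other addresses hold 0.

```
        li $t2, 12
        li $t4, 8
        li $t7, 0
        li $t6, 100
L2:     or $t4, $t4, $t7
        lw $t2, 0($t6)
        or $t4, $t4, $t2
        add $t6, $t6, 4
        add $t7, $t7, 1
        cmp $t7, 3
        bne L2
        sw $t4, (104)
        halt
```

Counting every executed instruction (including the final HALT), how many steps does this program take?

$t2=12
$t4=8
$t7=0
$t6=100
$t4=8|0=8
$t2=M[100]=11
$t4=8|11=11
$t6=100+4=104
$t7=0+1=1
cmp $t7, 3  (cmp 1,3)
bne L2: taken
$t4=11|1=11
$t2=M[104]=1
$t4=11|1=11
$t6=104+4=108
$t7=1+1=2
cmp $t7, 3  (cmp 2,3)
bne L2: taken
$t4=11|2=11
$t2=M[108]=-3
$t4=11|(-3)=-1
$t6=108+4=112
$t7=2+1=3
cmp $t7, 3  (cmp 3,3)
bne L2: not taken
sw $t4, (104) → M[104]=-1
halt.
Total executed instructions: 27.

27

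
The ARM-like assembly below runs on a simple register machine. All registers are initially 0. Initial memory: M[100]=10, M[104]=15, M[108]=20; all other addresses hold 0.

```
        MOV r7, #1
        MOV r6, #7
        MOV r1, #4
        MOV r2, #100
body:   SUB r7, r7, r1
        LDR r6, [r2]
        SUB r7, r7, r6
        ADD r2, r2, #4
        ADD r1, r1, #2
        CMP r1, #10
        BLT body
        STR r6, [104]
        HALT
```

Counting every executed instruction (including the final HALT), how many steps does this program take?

27

r7=1
r6=7
r1=4
r2=100
r7=1-4=-3
r6=M[100]=10
r7=(-3)-10=-13
r2=100+4=104
r1=4+2=6
CMP r1, #10  (cmp 6,10)
BLT body: taken
r7=(-13)-6=-19
r6=M[104]=15
r7=(-19)-15=-34
r2=104+4=108
r1=6+2=8
CMP r1, #10  (cmp 8,10)
BLT body: taken
r7=(-34)-8=-42
r6=M[108]=20
r7=(-42)-20=-62
r2=108+4=112
r1=8+2=10
CMP r1, #10  (cmp 10,10)
BLT body: not taken
STR r6, [104] → M[104]=20
halt.
Total executed instructions: 27.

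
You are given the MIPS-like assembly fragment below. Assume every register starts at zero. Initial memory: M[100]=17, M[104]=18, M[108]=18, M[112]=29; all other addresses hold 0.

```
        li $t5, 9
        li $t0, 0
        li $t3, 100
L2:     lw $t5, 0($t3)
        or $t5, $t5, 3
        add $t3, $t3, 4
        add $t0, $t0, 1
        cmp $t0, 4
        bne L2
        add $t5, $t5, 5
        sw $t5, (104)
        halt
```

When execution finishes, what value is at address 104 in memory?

36

$t5=9
$t0=0
$t3=100
$t5=M[100]=17
$t5=17|3=19
$t3=100+4=104
$t0=0+1=1
cmp $t0, 4  (cmp 1,4)
bne L2: taken
$t5=M[104]=18
$t5=18|3=19
$t3=104+4=108
$t0=1+1=2
cmp $t0, 4  (cmp 2,4)
bne L2: taken
$t5=M[108]=18
$t5=18|3=19
$t3=108+4=112
$t0=2+1=3
cmp $t0, 4  (cmp 3,4)
bne L2: taken
$t5=M[112]=29
$t5=29|3=31
$t3=112+4=116
$t0=3+1=4
cmp $t0, 4  (cmp 4,4)
bne L2: not taken
$t5=31+5=36
sw $t5, (104) → M[104]=36
halt.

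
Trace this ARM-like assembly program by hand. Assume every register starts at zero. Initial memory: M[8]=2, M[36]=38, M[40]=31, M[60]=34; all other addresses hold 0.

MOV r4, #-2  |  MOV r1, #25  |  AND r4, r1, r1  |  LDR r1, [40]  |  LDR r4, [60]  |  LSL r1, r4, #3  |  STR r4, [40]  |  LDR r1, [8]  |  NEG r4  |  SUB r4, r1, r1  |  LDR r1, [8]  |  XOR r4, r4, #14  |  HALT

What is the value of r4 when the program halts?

MOV r4, #-2 → r4=-2
MOV r1, #25 → r1=25
AND r4, r1, r1 → r4=25&25=25
LDR r1, [40] → r1=M[40]=31
LDR r4, [60] → r4=M[60]=34
LSL r1, r4, #3 → r1=34<<3=272
STR r4, [40] → M[40]=34
LDR r1, [8] → r1=M[8]=2
NEG r4 → r4=-(34)=-34
SUB r4, r1, r1 → r4=2-2=0
LDR r1, [8] → r1=M[8]=2
XOR r4, r4, #14 → r4=0^14=14
halt.

14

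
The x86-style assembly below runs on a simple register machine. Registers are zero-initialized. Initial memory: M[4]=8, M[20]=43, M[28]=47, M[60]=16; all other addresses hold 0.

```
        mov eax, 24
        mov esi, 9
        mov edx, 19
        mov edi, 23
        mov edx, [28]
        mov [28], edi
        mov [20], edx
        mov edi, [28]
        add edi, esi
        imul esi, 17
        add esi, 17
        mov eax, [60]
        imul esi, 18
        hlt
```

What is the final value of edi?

32

mov eax, 24 → eax=24
mov esi, 9 → esi=9
mov edx, 19 → edx=19
mov edi, 23 → edi=23
mov edx, [28] → edx=M[28]=47
mov [28], edi → M[28]=23
mov [20], edx → M[20]=47
mov edi, [28] → edi=M[28]=23
add edi, esi → edi=23+9=32
imul esi, 17 → esi=9*17=153
add esi, 17 → esi=153+17=170
mov eax, [60] → eax=M[60]=16
imul esi, 18 → esi=170*18=3060
halt.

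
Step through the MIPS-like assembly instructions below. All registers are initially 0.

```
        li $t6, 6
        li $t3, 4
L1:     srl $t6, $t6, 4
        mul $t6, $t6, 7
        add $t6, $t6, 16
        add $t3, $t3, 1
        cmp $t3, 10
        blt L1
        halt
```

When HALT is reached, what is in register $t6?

li $t6, 6 → $t6=6
li $t3, 4 → $t3=4
srl $t6, $t6, 4 → $t6=6>>4=0
mul $t6, $t6, 7 → $t6=0*7=0
add $t6, $t6, 16 → $t6=0+16=16
add $t3, $t3, 1 → $t3=4+1=5
cmp $t3, 10  (cmp 5,10)
blt L1: taken
srl $t6, $t6, 4 → $t6=16>>4=1
mul $t6, $t6, 7 → $t6=1*7=7
add $t6, $t6, 16 → $t6=7+16=23
add $t3, $t3, 1 → $t3=5+1=6
cmp $t3, 10  (cmp 6,10)
blt L1: taken
srl $t6, $t6, 4 → $t6=23>>4=1
mul $t6, $t6, 7 → $t6=1*7=7
add $t6, $t6, 16 → $t6=7+16=23
add $t3, $t3, 1 → $t3=6+1=7
cmp $t3, 10  (cmp 7,10)
blt L1: taken
srl $t6, $t6, 4 → $t6=23>>4=1
mul $t6, $t6, 7 → $t6=1*7=7
add $t6, $t6, 16 → $t6=7+16=23
add $t3, $t3, 1 → $t3=7+1=8
cmp $t3, 10  (cmp 8,10)
blt L1: taken
srl $t6, $t6, 4 → $t6=23>>4=1
mul $t6, $t6, 7 → $t6=1*7=7
add $t6, $t6, 16 → $t6=7+16=23
add $t3, $t3, 1 → $t3=8+1=9
cmp $t3, 10  (cmp 9,10)
blt L1: taken
srl $t6, $t6, 4 → $t6=23>>4=1
mul $t6, $t6, 7 → $t6=1*7=7
add $t6, $t6, 16 → $t6=7+16=23
add $t3, $t3, 1 → $t3=9+1=10
cmp $t3, 10  (cmp 10,10)
blt L1: not taken
halt.

23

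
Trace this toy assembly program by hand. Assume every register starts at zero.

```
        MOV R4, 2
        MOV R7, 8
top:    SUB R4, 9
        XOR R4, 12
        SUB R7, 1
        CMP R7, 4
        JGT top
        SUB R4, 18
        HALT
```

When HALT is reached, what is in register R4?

-52

MOV R4, 2 → R4=2
MOV R7, 8 → R7=8
SUB R4, 9 → R4=2-9=-7
XOR R4, 12 → R4=(-7)^12=-11
SUB R7, 1 → R7=8-1=7
CMP R7, 4  (cmp 7,4)
JGT top: taken
SUB R4, 9 → R4=(-11)-9=-20
XOR R4, 12 → R4=(-20)^12=-32
SUB R7, 1 → R7=7-1=6
CMP R7, 4  (cmp 6,4)
JGT top: taken
SUB R4, 9 → R4=(-32)-9=-41
XOR R4, 12 → R4=(-41)^12=-37
SUB R7, 1 → R7=6-1=5
CMP R7, 4  (cmp 5,4)
JGT top: taken
SUB R4, 9 → R4=(-37)-9=-46
XOR R4, 12 → R4=(-46)^12=-34
SUB R7, 1 → R7=5-1=4
CMP R7, 4  (cmp 4,4)
JGT top: not taken
SUB R4, 18 → R4=(-34)-18=-52
halt.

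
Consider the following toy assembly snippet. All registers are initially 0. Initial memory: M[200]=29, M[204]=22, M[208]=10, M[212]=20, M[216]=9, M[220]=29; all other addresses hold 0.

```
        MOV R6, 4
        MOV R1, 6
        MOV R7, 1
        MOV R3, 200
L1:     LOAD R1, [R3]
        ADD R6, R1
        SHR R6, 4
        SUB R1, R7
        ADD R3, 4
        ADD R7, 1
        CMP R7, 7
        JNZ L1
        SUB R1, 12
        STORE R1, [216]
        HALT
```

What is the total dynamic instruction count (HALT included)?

R6=4
R1=6
R7=1
R3=200
R1=M[200]=29
R6=4+29=33
R6=33>>4=2
R1=29-1=28
R3=200+4=204
R7=1+1=2
CMP R7, 7  (cmp 2,7)
JNZ L1: taken
R1=M[204]=22
R6=2+22=24
R6=24>>4=1
R1=22-2=20
R3=204+4=208
R7=2+1=3
CMP R7, 7  (cmp 3,7)
JNZ L1: taken
R1=M[208]=10
R6=1+10=11
R6=11>>4=0
R1=10-3=7
R3=208+4=212
R7=3+1=4
CMP R7, 7  (cmp 4,7)
JNZ L1: taken
R1=M[212]=20
R6=0+20=20
R6=20>>4=1
R1=20-4=16
R3=212+4=216
R7=4+1=5
CMP R7, 7  (cmp 5,7)
JNZ L1: taken
R1=M[216]=9
R6=1+9=10
R6=10>>4=0
R1=9-5=4
R3=216+4=220
R7=5+1=6
CMP R7, 7  (cmp 6,7)
JNZ L1: taken
R1=M[220]=29
R6=0+29=29
R6=29>>4=1
R1=29-6=23
R3=220+4=224
R7=6+1=7
CMP R7, 7  (cmp 7,7)
JNZ L1: not taken
R1=23-12=11
STORE R1, [216] → M[216]=11
halt.
Total executed instructions: 55.

55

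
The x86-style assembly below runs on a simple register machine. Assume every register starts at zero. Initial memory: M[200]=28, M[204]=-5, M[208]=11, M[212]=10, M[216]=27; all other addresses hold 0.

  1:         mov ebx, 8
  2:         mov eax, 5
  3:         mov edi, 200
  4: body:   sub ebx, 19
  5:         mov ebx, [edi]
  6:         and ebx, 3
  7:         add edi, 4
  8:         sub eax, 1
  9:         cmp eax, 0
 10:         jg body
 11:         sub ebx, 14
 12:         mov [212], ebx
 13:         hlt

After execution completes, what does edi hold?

220

after mov ebx, 8: ebx=8
after mov eax, 5: eax=5
after mov edi, 200: edi=200
after sub ebx, 19: ebx=8-19=-11
after mov ebx, [edi]: ebx=M[200]=28
after and ebx, 3: ebx=28&3=0
after add edi, 4: edi=200+4=204
after sub eax, 1: eax=5-1=4
cmp eax, 0  (cmp 4,0)
jg body: taken
after sub ebx, 19: ebx=0-19=-19
after mov ebx, [edi]: ebx=M[204]=-5
after and ebx, 3: ebx=(-5)&3=3
after add edi, 4: edi=204+4=208
after sub eax, 1: eax=4-1=3
cmp eax, 0  (cmp 3,0)
jg body: taken
after sub ebx, 19: ebx=3-19=-16
after mov ebx, [edi]: ebx=M[208]=11
after and ebx, 3: ebx=11&3=3
after add edi, 4: edi=208+4=212
after sub eax, 1: eax=3-1=2
cmp eax, 0  (cmp 2,0)
jg body: taken
after sub ebx, 19: ebx=3-19=-16
after mov ebx, [edi]: ebx=M[212]=10
after and ebx, 3: ebx=10&3=2
after add edi, 4: edi=212+4=216
after sub eax, 1: eax=2-1=1
cmp eax, 0  (cmp 1,0)
jg body: taken
after sub ebx, 19: ebx=2-19=-17
after mov ebx, [edi]: ebx=M[216]=27
after and ebx, 3: ebx=27&3=3
after add edi, 4: edi=216+4=220
after sub eax, 1: eax=1-1=0
cmp eax, 0  (cmp 0,0)
jg body: not taken
after sub ebx, 14: ebx=3-14=-11
mov [212], ebx → M[212]=-11
halt.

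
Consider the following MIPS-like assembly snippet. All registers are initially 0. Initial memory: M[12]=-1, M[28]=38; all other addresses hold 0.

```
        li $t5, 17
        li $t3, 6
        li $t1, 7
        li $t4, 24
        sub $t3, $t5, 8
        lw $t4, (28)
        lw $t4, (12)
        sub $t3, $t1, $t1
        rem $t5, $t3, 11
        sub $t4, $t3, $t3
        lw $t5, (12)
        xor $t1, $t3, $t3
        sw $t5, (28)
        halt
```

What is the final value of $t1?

$t5=17
$t3=6
$t1=7
$t4=24
$t3=17-8=9
$t4=M[28]=38
$t4=M[12]=-1
$t3=7-7=0
$t5=0%11=0
$t4=0-0=0
$t5=M[12]=-1
$t1=0^0=0
sw $t5, (28) → M[28]=-1
halt.

0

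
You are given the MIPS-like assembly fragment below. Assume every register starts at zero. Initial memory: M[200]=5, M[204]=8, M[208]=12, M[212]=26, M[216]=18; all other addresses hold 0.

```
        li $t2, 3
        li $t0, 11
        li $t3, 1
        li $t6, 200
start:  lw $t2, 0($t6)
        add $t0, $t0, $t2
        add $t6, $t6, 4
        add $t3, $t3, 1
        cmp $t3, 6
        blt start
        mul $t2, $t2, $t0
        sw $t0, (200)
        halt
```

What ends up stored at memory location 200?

80

$t2=3
$t0=11
$t3=1
$t6=200
$t2=M[200]=5
$t0=11+5=16
$t6=200+4=204
$t3=1+1=2
cmp $t3, 6  (cmp 2,6)
blt start: taken
$t2=M[204]=8
$t0=16+8=24
$t6=204+4=208
$t3=2+1=3
cmp $t3, 6  (cmp 3,6)
blt start: taken
$t2=M[208]=12
$t0=24+12=36
$t6=208+4=212
$t3=3+1=4
cmp $t3, 6  (cmp 4,6)
blt start: taken
$t2=M[212]=26
$t0=36+26=62
$t6=212+4=216
$t3=4+1=5
cmp $t3, 6  (cmp 5,6)
blt start: taken
$t2=M[216]=18
$t0=62+18=80
$t6=216+4=220
$t3=5+1=6
cmp $t3, 6  (cmp 6,6)
blt start: not taken
$t2=18*80=1440
sw $t0, (200) → M[200]=80
halt.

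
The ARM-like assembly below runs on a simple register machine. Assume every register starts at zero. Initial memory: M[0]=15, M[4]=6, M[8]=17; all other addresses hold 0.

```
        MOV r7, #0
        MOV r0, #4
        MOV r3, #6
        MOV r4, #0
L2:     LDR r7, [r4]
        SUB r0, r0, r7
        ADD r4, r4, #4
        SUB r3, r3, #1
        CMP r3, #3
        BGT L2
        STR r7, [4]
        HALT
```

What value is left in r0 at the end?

-34

MOV r7, #0 → r7=0
MOV r0, #4 → r0=4
MOV r3, #6 → r3=6
MOV r4, #0 → r4=0
LDR r7, [r4] → r7=M[0]=15
SUB r0, r0, r7 → r0=4-15=-11
ADD r4, r4, #4 → r4=0+4=4
SUB r3, r3, #1 → r3=6-1=5
CMP r3, #3  (cmp 5,3)
BGT L2: taken
LDR r7, [r4] → r7=M[4]=6
SUB r0, r0, r7 → r0=(-11)-6=-17
ADD r4, r4, #4 → r4=4+4=8
SUB r3, r3, #1 → r3=5-1=4
CMP r3, #3  (cmp 4,3)
BGT L2: taken
LDR r7, [r4] → r7=M[8]=17
SUB r0, r0, r7 → r0=(-17)-17=-34
ADD r4, r4, #4 → r4=8+4=12
SUB r3, r3, #1 → r3=4-1=3
CMP r3, #3  (cmp 3,3)
BGT L2: not taken
STR r7, [4] → M[4]=17
halt.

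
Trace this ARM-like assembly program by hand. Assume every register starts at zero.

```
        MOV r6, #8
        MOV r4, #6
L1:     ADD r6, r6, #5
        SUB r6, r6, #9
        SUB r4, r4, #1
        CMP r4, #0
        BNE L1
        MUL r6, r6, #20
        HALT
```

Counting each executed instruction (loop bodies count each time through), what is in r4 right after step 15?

3

MOV r6, #8 → r6=8
MOV r4, #6 → r4=6
ADD r6, r6, #5 → r6=8+5=13
SUB r6, r6, #9 → r6=13-9=4
SUB r4, r4, #1 → r4=6-1=5
CMP r4, #0  (cmp 5,0)
BNE L1: taken
ADD r6, r6, #5 → r6=4+5=9
SUB r6, r6, #9 → r6=9-9=0
SUB r4, r4, #1 → r4=5-1=4
CMP r4, #0  (cmp 4,0)
BNE L1: taken
ADD r6, r6, #5 → r6=0+5=5
SUB r6, r6, #9 → r6=5-9=-4
SUB r4, r4, #1 → r4=4-1=3
After step 15: r4 = 3.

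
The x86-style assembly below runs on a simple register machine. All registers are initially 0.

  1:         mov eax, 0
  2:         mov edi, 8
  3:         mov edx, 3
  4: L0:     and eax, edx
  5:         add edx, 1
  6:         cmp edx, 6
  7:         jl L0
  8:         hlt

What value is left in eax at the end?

mov eax, 0 → eax=0
mov edi, 8 → edi=8
mov edx, 3 → edx=3
and eax, edx → eax=0&3=0
add edx, 1 → edx=3+1=4
cmp edx, 6  (cmp 4,6)
jl L0: taken
and eax, edx → eax=0&4=0
add edx, 1 → edx=4+1=5
cmp edx, 6  (cmp 5,6)
jl L0: taken
and eax, edx → eax=0&5=0
add edx, 1 → edx=5+1=6
cmp edx, 6  (cmp 6,6)
jl L0: not taken
halt.

0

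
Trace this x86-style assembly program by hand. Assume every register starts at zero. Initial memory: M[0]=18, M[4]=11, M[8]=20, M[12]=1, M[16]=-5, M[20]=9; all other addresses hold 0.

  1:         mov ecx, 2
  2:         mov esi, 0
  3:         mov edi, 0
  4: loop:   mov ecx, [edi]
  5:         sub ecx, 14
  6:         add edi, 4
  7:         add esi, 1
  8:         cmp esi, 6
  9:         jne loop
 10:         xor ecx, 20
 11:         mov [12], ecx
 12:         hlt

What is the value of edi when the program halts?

mov ecx, 2 → ecx=2
mov esi, 0 → esi=0
mov edi, 0 → edi=0
mov ecx, [edi] → ecx=M[0]=18
sub ecx, 14 → ecx=18-14=4
add edi, 4 → edi=0+4=4
add esi, 1 → esi=0+1=1
cmp esi, 6  (cmp 1,6)
jne loop: taken
mov ecx, [edi] → ecx=M[4]=11
sub ecx, 14 → ecx=11-14=-3
add edi, 4 → edi=4+4=8
add esi, 1 → esi=1+1=2
cmp esi, 6  (cmp 2,6)
jne loop: taken
mov ecx, [edi] → ecx=M[8]=20
sub ecx, 14 → ecx=20-14=6
add edi, 4 → edi=8+4=12
add esi, 1 → esi=2+1=3
cmp esi, 6  (cmp 3,6)
jne loop: taken
mov ecx, [edi] → ecx=M[12]=1
sub ecx, 14 → ecx=1-14=-13
add edi, 4 → edi=12+4=16
add esi, 1 → esi=3+1=4
cmp esi, 6  (cmp 4,6)
jne loop: taken
mov ecx, [edi] → ecx=M[16]=-5
sub ecx, 14 → ecx=(-5)-14=-19
add edi, 4 → edi=16+4=20
add esi, 1 → esi=4+1=5
cmp esi, 6  (cmp 5,6)
jne loop: taken
mov ecx, [edi] → ecx=M[20]=9
sub ecx, 14 → ecx=9-14=-5
add edi, 4 → edi=20+4=24
add esi, 1 → esi=5+1=6
cmp esi, 6  (cmp 6,6)
jne loop: not taken
xor ecx, 20 → ecx=(-5)^20=-17
mov [12], ecx → M[12]=-17
halt.

24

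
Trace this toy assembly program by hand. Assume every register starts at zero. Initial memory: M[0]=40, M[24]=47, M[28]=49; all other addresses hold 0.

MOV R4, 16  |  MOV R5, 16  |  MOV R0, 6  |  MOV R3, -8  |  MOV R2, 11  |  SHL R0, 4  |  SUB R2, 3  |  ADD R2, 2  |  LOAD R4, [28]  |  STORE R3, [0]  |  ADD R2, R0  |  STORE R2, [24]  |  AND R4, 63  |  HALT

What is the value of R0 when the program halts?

R4=16
R5=16
R0=6
R3=-8
R2=11
R0=6<<4=96
R2=11-3=8
R2=8+2=10
R4=M[28]=49
STORE R3, [0] → M[0]=-8
R2=10+96=106
STORE R2, [24] → M[24]=106
R4=49&63=49
halt.

96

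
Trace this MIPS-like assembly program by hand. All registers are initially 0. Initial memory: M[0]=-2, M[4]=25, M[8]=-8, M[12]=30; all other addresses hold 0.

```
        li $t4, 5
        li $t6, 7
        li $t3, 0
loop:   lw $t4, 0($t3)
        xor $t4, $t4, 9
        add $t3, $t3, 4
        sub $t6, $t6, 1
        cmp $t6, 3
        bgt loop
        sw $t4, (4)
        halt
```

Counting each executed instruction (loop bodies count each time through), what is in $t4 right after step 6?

-9

$t4=5
$t6=7
$t3=0
$t4=M[0]=-2
$t4=(-2)^9=-9
$t3=0+4=4
After step 6: $t4 = -9.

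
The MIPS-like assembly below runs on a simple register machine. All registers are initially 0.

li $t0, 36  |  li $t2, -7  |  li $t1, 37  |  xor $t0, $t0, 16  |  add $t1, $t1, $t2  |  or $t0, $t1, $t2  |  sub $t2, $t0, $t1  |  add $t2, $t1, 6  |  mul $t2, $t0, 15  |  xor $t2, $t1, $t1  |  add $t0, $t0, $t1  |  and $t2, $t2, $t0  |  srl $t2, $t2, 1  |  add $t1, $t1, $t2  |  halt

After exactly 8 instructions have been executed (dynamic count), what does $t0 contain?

-1

$t0=36
$t2=-7
$t1=37
$t0=36^16=52
$t1=37+(-7)=30
$t0=30|(-7)=-1
$t2=(-1)-30=-31
$t2=30+6=36
After step 8: $t0 = -1.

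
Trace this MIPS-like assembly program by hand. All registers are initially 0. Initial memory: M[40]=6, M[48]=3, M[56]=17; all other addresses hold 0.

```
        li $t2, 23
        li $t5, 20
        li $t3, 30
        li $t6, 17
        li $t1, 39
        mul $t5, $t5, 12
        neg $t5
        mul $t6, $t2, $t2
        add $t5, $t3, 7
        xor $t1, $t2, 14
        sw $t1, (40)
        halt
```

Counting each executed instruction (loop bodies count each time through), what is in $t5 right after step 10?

37

$t2=23
$t5=20
$t3=30
$t6=17
$t1=39
$t5=20*12=240
$t5=-(240)=-240
$t6=23*23=529
$t5=30+7=37
$t1=23^14=25
After step 10: $t5 = 37.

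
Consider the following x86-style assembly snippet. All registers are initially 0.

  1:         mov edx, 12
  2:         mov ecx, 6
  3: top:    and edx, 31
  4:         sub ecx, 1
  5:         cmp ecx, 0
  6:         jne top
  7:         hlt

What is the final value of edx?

12

mov edx, 12 → edx=12
mov ecx, 6 → ecx=6
and edx, 31 → edx=12&31=12
sub ecx, 1 → ecx=6-1=5
cmp ecx, 0  (cmp 5,0)
jne top: taken
and edx, 31 → edx=12&31=12
sub ecx, 1 → ecx=5-1=4
cmp ecx, 0  (cmp 4,0)
jne top: taken
and edx, 31 → edx=12&31=12
sub ecx, 1 → ecx=4-1=3
cmp ecx, 0  (cmp 3,0)
jne top: taken
and edx, 31 → edx=12&31=12
sub ecx, 1 → ecx=3-1=2
cmp ecx, 0  (cmp 2,0)
jne top: taken
and edx, 31 → edx=12&31=12
sub ecx, 1 → ecx=2-1=1
cmp ecx, 0  (cmp 1,0)
jne top: taken
and edx, 31 → edx=12&31=12
sub ecx, 1 → ecx=1-1=0
cmp ecx, 0  (cmp 0,0)
jne top: not taken
halt.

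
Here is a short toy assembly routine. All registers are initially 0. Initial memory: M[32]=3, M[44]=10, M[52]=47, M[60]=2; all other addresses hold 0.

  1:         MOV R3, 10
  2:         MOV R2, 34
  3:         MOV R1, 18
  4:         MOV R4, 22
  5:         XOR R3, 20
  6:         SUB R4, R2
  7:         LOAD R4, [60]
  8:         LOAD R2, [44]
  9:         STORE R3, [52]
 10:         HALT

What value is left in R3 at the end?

30

MOV R3, 10 → R3=10
MOV R2, 34 → R2=34
MOV R1, 18 → R1=18
MOV R4, 22 → R4=22
XOR R3, 20 → R3=10^20=30
SUB R4, R2 → R4=22-34=-12
LOAD R4, [60] → R4=M[60]=2
LOAD R2, [44] → R2=M[44]=10
STORE R3, [52] → M[52]=30
halt.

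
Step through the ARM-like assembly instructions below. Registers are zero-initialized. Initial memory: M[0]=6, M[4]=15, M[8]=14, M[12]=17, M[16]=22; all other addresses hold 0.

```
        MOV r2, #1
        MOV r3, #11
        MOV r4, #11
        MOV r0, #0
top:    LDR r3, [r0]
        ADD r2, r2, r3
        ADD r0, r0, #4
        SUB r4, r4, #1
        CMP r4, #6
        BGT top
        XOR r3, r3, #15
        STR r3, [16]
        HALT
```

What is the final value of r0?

20

r2=1
r3=11
r4=11
r0=0
r3=M[0]=6
r2=1+6=7
r0=0+4=4
r4=11-1=10
CMP r4, #6  (cmp 10,6)
BGT top: taken
r3=M[4]=15
r2=7+15=22
r0=4+4=8
r4=10-1=9
CMP r4, #6  (cmp 9,6)
BGT top: taken
r3=M[8]=14
r2=22+14=36
r0=8+4=12
r4=9-1=8
CMP r4, #6  (cmp 8,6)
BGT top: taken
r3=M[12]=17
r2=36+17=53
r0=12+4=16
r4=8-1=7
CMP r4, #6  (cmp 7,6)
BGT top: taken
r3=M[16]=22
r2=53+22=75
r0=16+4=20
r4=7-1=6
CMP r4, #6  (cmp 6,6)
BGT top: not taken
r3=22^15=25
STR r3, [16] → M[16]=25
halt.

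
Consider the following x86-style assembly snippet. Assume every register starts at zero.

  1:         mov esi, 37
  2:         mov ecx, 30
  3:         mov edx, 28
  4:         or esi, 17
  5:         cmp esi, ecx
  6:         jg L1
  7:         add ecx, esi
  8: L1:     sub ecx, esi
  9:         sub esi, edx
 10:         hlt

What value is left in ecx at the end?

-23

after mov esi, 37: esi=37
after mov ecx, 30: ecx=30
after mov edx, 28: edx=28
after or esi, 17: esi=37|17=53
cmp esi, ecx  (cmp 53,30)
jg L1: taken
after sub ecx, esi: ecx=30-53=-23
after sub esi, edx: esi=53-28=25
halt.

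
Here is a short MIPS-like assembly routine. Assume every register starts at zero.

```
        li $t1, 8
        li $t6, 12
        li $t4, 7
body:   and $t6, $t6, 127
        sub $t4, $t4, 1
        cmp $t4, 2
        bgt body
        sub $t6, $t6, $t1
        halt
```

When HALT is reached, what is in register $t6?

4

after li $t1, 8: $t1=8
after li $t6, 12: $t6=12
after li $t4, 7: $t4=7
after and $t6, $t6, 127: $t6=12&127=12
after sub $t4, $t4, 1: $t4=7-1=6
cmp $t4, 2  (cmp 6,2)
bgt body: taken
after and $t6, $t6, 127: $t6=12&127=12
after sub $t4, $t4, 1: $t4=6-1=5
cmp $t4, 2  (cmp 5,2)
bgt body: taken
after and $t6, $t6, 127: $t6=12&127=12
after sub $t4, $t4, 1: $t4=5-1=4
cmp $t4, 2  (cmp 4,2)
bgt body: taken
after and $t6, $t6, 127: $t6=12&127=12
after sub $t4, $t4, 1: $t4=4-1=3
cmp $t4, 2  (cmp 3,2)
bgt body: taken
after and $t6, $t6, 127: $t6=12&127=12
after sub $t4, $t4, 1: $t4=3-1=2
cmp $t4, 2  (cmp 2,2)
bgt body: not taken
after sub $t6, $t6, $t1: $t6=12-8=4
halt.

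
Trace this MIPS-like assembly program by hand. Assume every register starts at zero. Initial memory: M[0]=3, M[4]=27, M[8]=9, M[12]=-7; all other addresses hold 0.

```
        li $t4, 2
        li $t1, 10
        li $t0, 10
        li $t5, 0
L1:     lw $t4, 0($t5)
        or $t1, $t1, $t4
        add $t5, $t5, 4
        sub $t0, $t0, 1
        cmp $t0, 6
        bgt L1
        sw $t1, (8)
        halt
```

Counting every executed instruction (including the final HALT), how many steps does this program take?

after li $t4, 2: $t4=2
after li $t1, 10: $t1=10
after li $t0, 10: $t0=10
after li $t5, 0: $t5=0
after lw $t4, 0($t5): $t4=M[0]=3
after or $t1, $t1, $t4: $t1=10|3=11
after add $t5, $t5, 4: $t5=0+4=4
after sub $t0, $t0, 1: $t0=10-1=9
cmp $t0, 6  (cmp 9,6)
bgt L1: taken
after lw $t4, 0($t5): $t4=M[4]=27
after or $t1, $t1, $t4: $t1=11|27=27
after add $t5, $t5, 4: $t5=4+4=8
after sub $t0, $t0, 1: $t0=9-1=8
cmp $t0, 6  (cmp 8,6)
bgt L1: taken
after lw $t4, 0($t5): $t4=M[8]=9
after or $t1, $t1, $t4: $t1=27|9=27
after add $t5, $t5, 4: $t5=8+4=12
after sub $t0, $t0, 1: $t0=8-1=7
cmp $t0, 6  (cmp 7,6)
bgt L1: taken
after lw $t4, 0($t5): $t4=M[12]=-7
after or $t1, $t1, $t4: $t1=27|(-7)=-5
after add $t5, $t5, 4: $t5=12+4=16
after sub $t0, $t0, 1: $t0=7-1=6
cmp $t0, 6  (cmp 6,6)
bgt L1: not taken
sw $t1, (8) → M[8]=-5
halt.
Total executed instructions: 30.

30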